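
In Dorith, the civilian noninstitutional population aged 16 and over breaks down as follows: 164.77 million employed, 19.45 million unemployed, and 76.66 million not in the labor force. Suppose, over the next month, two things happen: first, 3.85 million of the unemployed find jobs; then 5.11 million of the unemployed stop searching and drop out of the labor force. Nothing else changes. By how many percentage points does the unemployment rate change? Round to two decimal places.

Initially, labor force = 164.77 + 19.45 = 184.22 million, so u = 19.45/184.22 = 10.56%.
After the first change, unemployed falls and employed rises by 3.85; labor force unchanged → E = 168.62, U = 15.60, labor force = 184.22 million.
After the second change, unemployed and labor force both fall by 5.11 → E = 168.62, U = 10.49, labor force = 179.11 million.
New unemployment rate = 10.49 / 179.11 = 5.86%.
Change = 5.86% − 10.56% = −4.70 percentage points.

The unemployment rate changes by −4.70 percentage points.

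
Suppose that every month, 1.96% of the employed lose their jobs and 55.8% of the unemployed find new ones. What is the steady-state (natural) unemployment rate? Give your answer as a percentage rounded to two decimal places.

Steady-state unemployment rate ≈ 3.39%.

At steady state the flows balance: s·E = f·U, so U/(E+U) = s/(s+f).
u* = 1.96 / (1.96 + 55.8) = 1.96 / 57.76 = 3.39%.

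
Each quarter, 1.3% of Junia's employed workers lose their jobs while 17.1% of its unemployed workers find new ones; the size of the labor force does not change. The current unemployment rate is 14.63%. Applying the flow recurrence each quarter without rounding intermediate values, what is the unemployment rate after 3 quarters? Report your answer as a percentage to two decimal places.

Unemployment rate after three quarters ≈ 11.18%.

With a fixed labor force, u_{t+1} = u_t + s·(1−u_t) − f·u_t = u_t·(1−s−f) + s.
Here 1−s−f = 0.816 and s = 0.013.
u_1 = 0.146300 × 0.816 + 0.013 = 0.132381.
u_2 = 0.132381 × 0.816 + 0.013 = 0.121023.
u_3 = 0.121023 × 0.816 + 0.013 = 0.111755.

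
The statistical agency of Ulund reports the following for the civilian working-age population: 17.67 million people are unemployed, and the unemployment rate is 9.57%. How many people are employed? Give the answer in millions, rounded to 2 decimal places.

About 166.97 million are employed.

Labor force = U / u = 17.67 / 0.0957 ≈ 184.64 million.
Employed = labor force − unemployed = 184.64 − 17.67 = 166.97 million.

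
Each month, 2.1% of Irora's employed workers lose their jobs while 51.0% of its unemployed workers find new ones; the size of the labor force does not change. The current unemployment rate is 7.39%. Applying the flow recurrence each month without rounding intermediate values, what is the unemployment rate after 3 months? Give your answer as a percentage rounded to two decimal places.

With a fixed labor force, u_{t+1} = u_t + s·(1−u_t) − f·u_t = u_t·(1−s−f) + s.
Here 1−s−f = 0.469 and s = 0.021.
u_1 = 0.073900 × 0.469 + 0.021 = 0.055659.
u_2 = 0.055659 × 0.469 + 0.021 = 0.047104.
u_3 = 0.047104 × 0.469 + 0.021 = 0.043092.

Unemployment rate after three months ≈ 4.31%.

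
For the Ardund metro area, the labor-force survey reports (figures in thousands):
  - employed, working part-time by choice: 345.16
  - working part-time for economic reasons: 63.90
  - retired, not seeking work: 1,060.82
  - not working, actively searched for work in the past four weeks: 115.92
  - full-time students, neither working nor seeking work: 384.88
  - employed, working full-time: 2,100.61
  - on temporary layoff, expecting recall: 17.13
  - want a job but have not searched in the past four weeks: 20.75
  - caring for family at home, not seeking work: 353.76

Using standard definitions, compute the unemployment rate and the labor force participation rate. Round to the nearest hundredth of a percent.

Employed = 345.16 + 63.90 + 2,100.61 = 2,509.67 thousand (anyone who worked, including part-time for economic reasons, counts as employed).
Unemployed = 115.92 + 17.13 = 133.05 thousand (jobless and actively searching, or on temporary layoff).
Labor force = 2,509.67 + 133.05 = 2,642.72 thousand.
Not in labor force = 1,060.82 + 384.88 + 20.75 + 353.76 = 1,820.21 thousand (those not working and not actively searching are outside the labor force — including those who want a job but have given up searching).
Civilian working-age population = 2,642.72 + 1,820.21 = 4,462.93 thousand.
Unemployment rate = 133.05 / 2,642.72 = 5.03%.
Labor force participation rate = 2,642.72 / 4,462.93 = 59.21%.

Unemployment rate ≈ 5.03%; labor force participation rate ≈ 59.21%.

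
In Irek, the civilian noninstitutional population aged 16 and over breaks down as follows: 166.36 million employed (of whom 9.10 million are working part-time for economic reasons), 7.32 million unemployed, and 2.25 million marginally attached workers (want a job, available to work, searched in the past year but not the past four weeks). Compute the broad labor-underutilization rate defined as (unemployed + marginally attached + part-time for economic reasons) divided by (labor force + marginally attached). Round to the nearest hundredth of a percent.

Broad underutilization rate ≈ 10.61%.

Labor force = 166.36 + 7.32 = 173.68 million.
Numerator = 7.32 + 2.25 + 9.10 = 18.67 million.
Denominator = 173.68 + 2.25 = 175.93 million.
Broad rate = 18.67 / 175.93 = 10.61%.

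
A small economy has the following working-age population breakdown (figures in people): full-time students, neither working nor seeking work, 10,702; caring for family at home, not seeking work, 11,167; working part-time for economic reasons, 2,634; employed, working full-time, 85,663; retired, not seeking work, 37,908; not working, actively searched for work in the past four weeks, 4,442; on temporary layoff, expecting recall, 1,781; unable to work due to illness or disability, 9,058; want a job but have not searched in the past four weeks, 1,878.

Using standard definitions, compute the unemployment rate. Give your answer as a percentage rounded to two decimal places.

Employed = 2,634 + 85,663 = 88,297 (anyone who worked, including part-time for economic reasons, counts as employed).
Unemployed = 4,442 + 1,781 = 6,223 (jobless and actively searching, or on temporary layoff).
Labor force = 88,297 + 6,223 = 94,520.
Unemployment rate = 6,223 / 94,520 = 6.58%.

Unemployment rate ≈ 6.58%.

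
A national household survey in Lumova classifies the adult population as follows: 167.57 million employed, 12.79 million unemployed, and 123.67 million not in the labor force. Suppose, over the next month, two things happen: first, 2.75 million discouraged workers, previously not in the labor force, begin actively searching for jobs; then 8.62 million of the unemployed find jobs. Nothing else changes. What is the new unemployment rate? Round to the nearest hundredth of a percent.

New unemployment rate ≈ 3.78%.

Initially, labor force = 167.57 + 12.79 = 180.36 million, so u = 12.79/180.36 = 7.09%.
After the first change, unemployed and labor force both rise by 2.75 → E = 167.57, U = 15.54, labor force = 183.11 million.
After the second change, unemployed falls and employed rises by 8.62; labor force unchanged → E = 176.19, U = 6.92, labor force = 183.11 million.
New unemployment rate = 6.92 / 183.11 = 3.78%.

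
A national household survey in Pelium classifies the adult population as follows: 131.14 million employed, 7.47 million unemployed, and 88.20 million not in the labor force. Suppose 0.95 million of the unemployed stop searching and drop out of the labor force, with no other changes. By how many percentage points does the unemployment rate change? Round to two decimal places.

Initially, labor force = 131.14 + 7.47 = 138.61 million, so u = 7.47/138.61 = 5.39%.
After the change, unemployed and labor force both fall by 0.95 → E = 131.14, U = 6.52, labor force = 137.66 million.
New unemployment rate = 6.52 / 137.66 = 4.74%.
Change = 4.74% − 5.39% = −0.65 percentage points.

The unemployment rate changes by −0.65 percentage points.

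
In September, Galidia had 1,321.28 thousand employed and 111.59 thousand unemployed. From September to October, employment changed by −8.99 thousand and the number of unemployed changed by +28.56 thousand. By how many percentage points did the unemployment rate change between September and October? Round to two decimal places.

September: labor force = 1,321.28 + 111.59 = 1,432.87; u = 111.59/1,432.87 = 7.79%.
October: labor force = 1,312.29 + 140.15 = 1,452.44; u = 140.15/1,452.44 = 9.65%.
Change = 9.65% − 7.79% = +1.86 pp.

The unemployment rate changed by +1.86 percentage points.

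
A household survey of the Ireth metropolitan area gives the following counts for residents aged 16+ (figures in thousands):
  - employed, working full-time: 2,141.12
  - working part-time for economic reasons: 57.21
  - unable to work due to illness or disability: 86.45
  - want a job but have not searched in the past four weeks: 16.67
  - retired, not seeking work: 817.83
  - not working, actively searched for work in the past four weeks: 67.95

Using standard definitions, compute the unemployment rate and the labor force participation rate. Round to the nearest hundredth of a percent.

Employed = 2,141.12 + 57.21 = 2,198.33 thousand (anyone who worked, including part-time for economic reasons, counts as employed).
Unemployed = 67.95 thousand.
Labor force = 2,198.33 + 67.95 = 2,266.28 thousand.
Not in labor force = 86.45 + 16.67 + 817.83 = 920.95 thousand (those not working and not actively searching are outside the labor force — including those who want a job but have given up searching).
Civilian working-age population = 2,266.28 + 920.95 = 3,187.23 thousand.
Unemployment rate = 67.95 / 2,266.28 = 3.00%.
Labor force participation rate = 2,266.28 / 3,187.23 = 71.11%.

Unemployment rate ≈ 3.00%; labor force participation rate ≈ 71.11%.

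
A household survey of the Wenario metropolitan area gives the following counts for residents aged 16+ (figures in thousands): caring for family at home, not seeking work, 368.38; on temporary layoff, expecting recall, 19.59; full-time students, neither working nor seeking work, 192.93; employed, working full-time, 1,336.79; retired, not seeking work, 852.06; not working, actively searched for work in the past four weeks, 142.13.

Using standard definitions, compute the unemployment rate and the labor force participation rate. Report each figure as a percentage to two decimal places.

Employed = 1,336.79 thousand.
Unemployed = 19.59 + 142.13 = 161.72 thousand (jobless and actively searching, or on temporary layoff).
Labor force = 1,336.79 + 161.72 = 1,498.51 thousand.
Not in labor force = 368.38 + 192.93 + 852.06 = 1,413.37 thousand (those not working and not actively searching are outside the labor force).
Civilian working-age population = 1,498.51 + 1,413.37 = 2,911.88 thousand.
Unemployment rate = 161.72 / 1,498.51 = 10.79%.
Labor force participation rate = 1,498.51 / 2,911.88 = 51.46%.

Unemployment rate ≈ 10.79%; labor force participation rate ≈ 51.46%.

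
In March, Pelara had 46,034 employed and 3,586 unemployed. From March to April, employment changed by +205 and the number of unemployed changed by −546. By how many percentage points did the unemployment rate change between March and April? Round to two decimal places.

The unemployment rate changed by −1.06 percentage points.

March: labor force = 46,034 + 3,586 = 49,620; u = 3,586/49,620 = 7.23%.
April: labor force = 46,239 + 3,040 = 49,279; u = 3,040/49,279 = 6.17%.
Change = 6.17% − 7.23% = −1.06 pp.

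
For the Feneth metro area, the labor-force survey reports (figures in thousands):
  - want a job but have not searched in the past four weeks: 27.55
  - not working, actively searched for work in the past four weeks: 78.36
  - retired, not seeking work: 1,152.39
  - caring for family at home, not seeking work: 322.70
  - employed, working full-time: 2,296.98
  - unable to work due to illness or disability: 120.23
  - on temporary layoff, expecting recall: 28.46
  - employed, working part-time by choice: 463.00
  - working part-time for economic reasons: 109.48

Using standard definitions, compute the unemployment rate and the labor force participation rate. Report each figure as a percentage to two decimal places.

Unemployment rate ≈ 3.59%; labor force participation rate ≈ 64.71%.

Employed = 2,296.98 + 463.00 + 109.48 = 2,869.46 thousand (anyone who worked, including part-time for economic reasons, counts as employed).
Unemployed = 78.36 + 28.46 = 106.82 thousand (jobless and actively searching, or on temporary layoff).
Labor force = 2,869.46 + 106.82 = 2,976.28 thousand.
Not in labor force = 27.55 + 1,152.39 + 322.70 + 120.23 = 1,622.87 thousand (those not working and not actively searching are outside the labor force — including those who want a job but have given up searching).
Civilian working-age population = 2,976.28 + 1,622.87 = 4,599.15 thousand.
Unemployment rate = 106.82 / 2,976.28 = 3.59%.
Labor force participation rate = 2,976.28 / 4,599.15 = 64.71%.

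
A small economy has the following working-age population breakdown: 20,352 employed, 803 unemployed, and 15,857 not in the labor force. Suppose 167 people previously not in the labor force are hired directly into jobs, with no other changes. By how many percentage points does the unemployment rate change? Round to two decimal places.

The unemployment rate changes by −0.03 percentage points.

Initially, labor force = 20,352 + 803 = 21,155, so u = 803/21,155 = 3.80%.
After the change, employed and labor force both rise by 167; unemployed unchanged → E = 20,519, U = 803, labor force = 21,322.
New unemployment rate = 803 / 21,322 = 3.77%.
Change = 3.77% − 3.80% = −0.03 percentage points.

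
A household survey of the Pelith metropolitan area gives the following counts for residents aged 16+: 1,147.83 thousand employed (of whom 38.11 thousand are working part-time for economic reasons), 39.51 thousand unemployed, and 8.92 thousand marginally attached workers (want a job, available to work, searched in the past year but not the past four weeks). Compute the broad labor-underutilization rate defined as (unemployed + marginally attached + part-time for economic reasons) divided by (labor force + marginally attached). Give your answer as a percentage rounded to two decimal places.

Broad underutilization rate ≈ 7.23%.

Labor force = 1,147.83 + 39.51 = 1,187.34 thousand.
Numerator = 39.51 + 8.92 + 38.11 = 86.54 thousand.
Denominator = 1,187.34 + 8.92 = 1,196.26 thousand.
Broad rate = 86.54 / 1,196.26 = 7.23%.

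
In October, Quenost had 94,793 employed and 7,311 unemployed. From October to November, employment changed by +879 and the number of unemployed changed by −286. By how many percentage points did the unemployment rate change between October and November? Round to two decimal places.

The unemployment rate changed by −0.32 percentage points.

October: labor force = 94,793 + 7,311 = 102,104; u = 7,311/102,104 = 7.16%.
November: labor force = 95,672 + 7,025 = 102,697; u = 7,025/102,697 = 6.84%.
Change = 6.84% − 7.16% = −0.32 pp.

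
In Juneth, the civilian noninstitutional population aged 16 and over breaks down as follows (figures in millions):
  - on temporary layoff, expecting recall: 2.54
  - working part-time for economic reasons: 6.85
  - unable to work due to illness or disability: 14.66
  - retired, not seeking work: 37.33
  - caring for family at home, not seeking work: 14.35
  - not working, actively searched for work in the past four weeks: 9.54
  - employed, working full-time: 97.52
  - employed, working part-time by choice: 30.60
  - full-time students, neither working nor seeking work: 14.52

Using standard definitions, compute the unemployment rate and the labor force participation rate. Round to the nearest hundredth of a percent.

Unemployment rate ≈ 8.21%; labor force participation rate ≈ 64.52%.

Employed = 6.85 + 97.52 + 30.60 = 134.97 million (anyone who worked, including part-time for economic reasons, counts as employed).
Unemployed = 2.54 + 9.54 = 12.08 million (jobless and actively searching, or on temporary layoff).
Labor force = 134.97 + 12.08 = 147.05 million.
Not in labor force = 14.66 + 37.33 + 14.35 + 14.52 = 80.86 million (those not working and not actively searching are outside the labor force).
Civilian working-age population = 147.05 + 80.86 = 227.91 million.
Unemployment rate = 12.08 / 147.05 = 8.21%.
Labor force participation rate = 147.05 / 227.91 = 64.52%.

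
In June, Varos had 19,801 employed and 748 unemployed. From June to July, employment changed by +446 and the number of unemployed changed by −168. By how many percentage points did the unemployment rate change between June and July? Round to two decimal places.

June: labor force = 19,801 + 748 = 20,549; u = 748/20,549 = 3.64%.
July: labor force = 20,247 + 580 = 20,827; u = 580/20,827 = 2.78%.
Change = 2.78% − 3.64% = −0.86 pp.

The unemployment rate changed by −0.86 percentage points.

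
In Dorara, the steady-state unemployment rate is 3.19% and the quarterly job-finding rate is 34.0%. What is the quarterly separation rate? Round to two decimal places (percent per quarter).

Separation rate ≈ 1.12% per quarter.

From u* = s/(s+f): s = u·f/(1−u).
s = 0.0319 × 34.0 / (1 − 0.0319) = 1.0846 / 0.9681 ≈ 1.12% per quarter.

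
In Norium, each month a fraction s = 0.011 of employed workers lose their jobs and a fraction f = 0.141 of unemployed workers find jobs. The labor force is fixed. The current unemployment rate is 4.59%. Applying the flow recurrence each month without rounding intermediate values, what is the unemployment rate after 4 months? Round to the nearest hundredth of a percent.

With a fixed labor force, u_{t+1} = u_t + s·(1−u_t) − f·u_t = u_t·(1−s−f) + s.
Here 1−s−f = 0.848 and s = 0.011.
u_1 = 0.045900 × 0.848 + 0.011 = 0.049923.
u_2 = 0.049923 × 0.848 + 0.011 = 0.053335.
u_3 = 0.053335 × 0.848 + 0.011 = 0.056228.
u_4 = 0.056228 × 0.848 + 0.011 = 0.058681.

Unemployment rate after four months ≈ 5.87%.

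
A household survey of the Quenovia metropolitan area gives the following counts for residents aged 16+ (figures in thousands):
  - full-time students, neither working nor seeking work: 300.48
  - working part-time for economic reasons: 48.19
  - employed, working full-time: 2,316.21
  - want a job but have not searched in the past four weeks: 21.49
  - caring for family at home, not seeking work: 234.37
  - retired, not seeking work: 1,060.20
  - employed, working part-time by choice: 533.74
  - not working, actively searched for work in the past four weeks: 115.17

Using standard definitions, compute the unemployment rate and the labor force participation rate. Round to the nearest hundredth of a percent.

Employed = 48.19 + 2,316.21 + 533.74 = 2,898.14 thousand (anyone who worked, including part-time for economic reasons, counts as employed).
Unemployed = 115.17 thousand.
Labor force = 2,898.14 + 115.17 = 3,013.31 thousand.
Not in labor force = 300.48 + 21.49 + 234.37 + 1,060.20 = 1,616.54 thousand (those not working and not actively searching are outside the labor force — including those who want a job but have given up searching).
Civilian working-age population = 3,013.31 + 1,616.54 = 4,629.85 thousand.
Unemployment rate = 115.17 / 3,013.31 = 3.82%.
Labor force participation rate = 3,013.31 / 4,629.85 = 65.08%.

Unemployment rate ≈ 3.82%; labor force participation rate ≈ 65.08%.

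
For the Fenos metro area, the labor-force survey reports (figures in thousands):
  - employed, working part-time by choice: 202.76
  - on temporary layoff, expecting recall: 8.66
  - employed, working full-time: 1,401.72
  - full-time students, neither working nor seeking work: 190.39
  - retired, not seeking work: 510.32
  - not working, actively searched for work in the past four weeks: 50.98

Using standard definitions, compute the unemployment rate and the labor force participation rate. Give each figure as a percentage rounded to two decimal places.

Employed = 202.76 + 1,401.72 = 1,604.48 thousand.
Unemployed = 8.66 + 50.98 = 59.64 thousand (jobless and actively searching, or on temporary layoff).
Labor force = 1,604.48 + 59.64 = 1,664.12 thousand.
Not in labor force = 190.39 + 510.32 = 700.71 thousand (those not working and not actively searching are outside the labor force).
Civilian working-age population = 1,664.12 + 700.71 = 2,364.83 thousand.
Unemployment rate = 59.64 / 1,664.12 = 3.58%.
Labor force participation rate = 1,664.12 / 2,364.83 = 70.37%.

Unemployment rate ≈ 3.58%; labor force participation rate ≈ 70.37%.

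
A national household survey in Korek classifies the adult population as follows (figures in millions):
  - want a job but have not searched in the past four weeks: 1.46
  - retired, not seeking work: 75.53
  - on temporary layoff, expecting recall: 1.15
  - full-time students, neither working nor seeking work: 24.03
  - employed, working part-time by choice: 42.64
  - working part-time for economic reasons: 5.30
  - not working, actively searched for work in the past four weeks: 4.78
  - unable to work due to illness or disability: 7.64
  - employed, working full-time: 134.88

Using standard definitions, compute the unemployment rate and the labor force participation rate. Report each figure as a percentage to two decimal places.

Unemployment rate ≈ 3.14%; labor force participation rate ≈ 63.46%.

Employed = 42.64 + 5.30 + 134.88 = 182.82 million (anyone who worked, including part-time for economic reasons, counts as employed).
Unemployed = 1.15 + 4.78 = 5.93 million (jobless and actively searching, or on temporary layoff).
Labor force = 182.82 + 5.93 = 188.75 million.
Not in labor force = 1.46 + 75.53 + 24.03 + 7.64 = 108.66 million (those not working and not actively searching are outside the labor force — including those who want a job but have given up searching).
Civilian working-age population = 188.75 + 108.66 = 297.41 million.
Unemployment rate = 5.93 / 188.75 = 3.14%.
Labor force participation rate = 188.75 / 297.41 = 63.46%.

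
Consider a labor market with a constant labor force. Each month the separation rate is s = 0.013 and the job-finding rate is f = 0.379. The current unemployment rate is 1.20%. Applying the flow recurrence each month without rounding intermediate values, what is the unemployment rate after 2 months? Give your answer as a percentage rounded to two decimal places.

Unemployment rate after two months ≈ 2.53%.

With a fixed labor force, u_{t+1} = u_t + s·(1−u_t) − f·u_t = u_t·(1−s−f) + s.
Here 1−s−f = 0.608 and s = 0.013.
u_1 = 0.012000 × 0.608 + 0.013 = 0.020296.
u_2 = 0.020296 × 0.608 + 0.013 = 0.025340.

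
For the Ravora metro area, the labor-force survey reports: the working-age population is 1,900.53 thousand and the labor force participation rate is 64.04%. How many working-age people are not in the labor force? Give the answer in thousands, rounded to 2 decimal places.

About 683.43 thousand are not in the labor force.

Share not in the labor force = 1 − 0.6404 = 0.3596.
Not in labor force = 0.3596 × 1,900.53 ≈ 683.43 thousand.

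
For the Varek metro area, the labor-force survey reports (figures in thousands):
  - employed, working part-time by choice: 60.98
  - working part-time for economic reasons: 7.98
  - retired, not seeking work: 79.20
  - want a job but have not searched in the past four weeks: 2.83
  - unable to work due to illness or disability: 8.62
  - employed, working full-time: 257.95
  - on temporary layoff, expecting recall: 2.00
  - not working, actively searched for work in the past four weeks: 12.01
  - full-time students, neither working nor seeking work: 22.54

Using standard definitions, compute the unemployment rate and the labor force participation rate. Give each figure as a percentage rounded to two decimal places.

Employed = 60.98 + 7.98 + 257.95 = 326.91 thousand (anyone who worked, including part-time for economic reasons, counts as employed).
Unemployed = 2.00 + 12.01 = 14.01 thousand (jobless and actively searching, or on temporary layoff).
Labor force = 326.91 + 14.01 = 340.92 thousand.
Not in labor force = 79.20 + 2.83 + 8.62 + 22.54 = 113.19 thousand (those not working and not actively searching are outside the labor force — including those who want a job but have given up searching).
Civilian working-age population = 340.92 + 113.19 = 454.11 thousand.
Unemployment rate = 14.01 / 340.92 = 4.11%.
Labor force participation rate = 340.92 / 454.11 = 75.07%.

Unemployment rate ≈ 4.11%; labor force participation rate ≈ 75.07%.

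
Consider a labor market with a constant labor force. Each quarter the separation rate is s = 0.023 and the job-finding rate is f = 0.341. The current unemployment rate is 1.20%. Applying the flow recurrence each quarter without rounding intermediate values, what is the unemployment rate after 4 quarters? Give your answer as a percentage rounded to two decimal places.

Unemployment rate after four quarters ≈ 5.48%.

With a fixed labor force, u_{t+1} = u_t + s·(1−u_t) − f·u_t = u_t·(1−s−f) + s.
Here 1−s−f = 0.636 and s = 0.023.
u_1 = 0.012000 × 0.636 + 0.023 = 0.030632.
u_2 = 0.030632 × 0.636 + 0.023 = 0.042482.
u_3 = 0.042482 × 0.636 + 0.023 = 0.050019.
u_4 = 0.050019 × 0.636 + 0.023 = 0.054812.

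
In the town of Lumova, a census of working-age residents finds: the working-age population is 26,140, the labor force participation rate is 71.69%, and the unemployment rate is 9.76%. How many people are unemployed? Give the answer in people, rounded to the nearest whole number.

About 1,829 are unemployed.

Labor force = 0.7169 × 26,140 = 18,740.
Unemployed = 0.0976 × 18,740 ≈ 1,829.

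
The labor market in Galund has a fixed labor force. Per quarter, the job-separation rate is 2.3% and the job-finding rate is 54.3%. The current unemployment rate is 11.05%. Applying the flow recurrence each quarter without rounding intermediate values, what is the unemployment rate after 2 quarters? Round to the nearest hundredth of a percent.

With a fixed labor force, u_{t+1} = u_t + s·(1−u_t) − f·u_t = u_t·(1−s−f) + s.
Here 1−s−f = 0.434 and s = 0.023.
u_1 = 0.110500 × 0.434 + 0.023 = 0.070957.
u_2 = 0.070957 × 0.434 + 0.023 = 0.053795.

Unemployment rate after two quarters ≈ 5.38%.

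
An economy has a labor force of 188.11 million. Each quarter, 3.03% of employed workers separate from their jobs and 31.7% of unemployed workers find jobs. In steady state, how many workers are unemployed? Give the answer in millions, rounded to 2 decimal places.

Steady-state unemployment rate u* = s/(s+f) = 3.03/(3.03+31.7) = 0.087244.
Unemployed = u* × labor force = 0.087244 × 188.11 ≈ 16.41 million.

About 16.41 million are unemployed in steady state.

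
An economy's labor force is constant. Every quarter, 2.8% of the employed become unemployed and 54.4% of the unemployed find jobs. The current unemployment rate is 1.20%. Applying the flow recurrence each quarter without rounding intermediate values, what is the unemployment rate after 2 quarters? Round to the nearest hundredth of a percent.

With a fixed labor force, u_{t+1} = u_t + s·(1−u_t) − f·u_t = u_t·(1−s−f) + s.
Here 1−s−f = 0.428 and s = 0.028.
u_1 = 0.012000 × 0.428 + 0.028 = 0.033136.
u_2 = 0.033136 × 0.428 + 0.028 = 0.042182.

Unemployment rate after two quarters ≈ 4.22%.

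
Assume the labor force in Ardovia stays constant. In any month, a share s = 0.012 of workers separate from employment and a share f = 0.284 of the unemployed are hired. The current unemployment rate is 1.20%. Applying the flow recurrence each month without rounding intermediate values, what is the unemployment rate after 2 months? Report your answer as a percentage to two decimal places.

Unemployment rate after two months ≈ 2.64%.

With a fixed labor force, u_{t+1} = u_t + s·(1−u_t) − f·u_t = u_t·(1−s−f) + s.
Here 1−s−f = 0.704 and s = 0.012.
u_1 = 0.012000 × 0.704 + 0.012 = 0.020448.
u_2 = 0.020448 × 0.704 + 0.012 = 0.026395.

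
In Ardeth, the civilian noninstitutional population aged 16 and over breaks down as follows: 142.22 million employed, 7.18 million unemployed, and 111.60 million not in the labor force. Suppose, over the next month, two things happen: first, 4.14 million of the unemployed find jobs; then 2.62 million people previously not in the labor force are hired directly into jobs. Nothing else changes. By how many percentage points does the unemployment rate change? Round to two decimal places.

Initially, labor force = 142.22 + 7.18 = 149.40 million, so u = 7.18/149.40 = 4.81%.
After the first change, unemployed falls and employed rises by 4.14; labor force unchanged → E = 146.36, U = 3.04, labor force = 149.40 million.
After the second change, employed and labor force both rise by 2.62; unemployed unchanged → E = 148.98, U = 3.04, labor force = 152.02 million.
New unemployment rate = 3.04 / 152.02 = 2.00%.
Change = 2.00% − 4.81% = −2.81 percentage points.

The unemployment rate changes by −2.81 percentage points.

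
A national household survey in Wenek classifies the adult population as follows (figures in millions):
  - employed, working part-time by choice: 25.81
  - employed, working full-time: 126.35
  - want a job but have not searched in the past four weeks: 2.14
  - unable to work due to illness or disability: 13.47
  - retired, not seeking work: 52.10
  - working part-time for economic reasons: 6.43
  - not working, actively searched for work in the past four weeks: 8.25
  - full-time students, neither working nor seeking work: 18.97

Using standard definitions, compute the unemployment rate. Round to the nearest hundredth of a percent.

Employed = 25.81 + 126.35 + 6.43 = 158.59 million (anyone who worked, including part-time for economic reasons, counts as employed).
Unemployed = 8.25 million.
Labor force = 158.59 + 8.25 = 166.84 million.
Unemployment rate = 8.25 / 166.84 = 4.94%.

Unemployment rate ≈ 4.94%.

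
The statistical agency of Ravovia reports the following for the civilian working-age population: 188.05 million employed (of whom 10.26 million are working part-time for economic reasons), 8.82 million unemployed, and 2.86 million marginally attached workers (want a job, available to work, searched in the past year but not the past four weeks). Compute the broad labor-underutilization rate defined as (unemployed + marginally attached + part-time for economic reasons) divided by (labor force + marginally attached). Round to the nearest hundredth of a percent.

Labor force = 188.05 + 8.82 = 196.87 million.
Numerator = 8.82 + 2.86 + 10.26 = 21.94 million.
Denominator = 196.87 + 2.86 = 199.73 million.
Broad rate = 21.94 / 199.73 = 10.98%.

Broad underutilization rate ≈ 10.98%.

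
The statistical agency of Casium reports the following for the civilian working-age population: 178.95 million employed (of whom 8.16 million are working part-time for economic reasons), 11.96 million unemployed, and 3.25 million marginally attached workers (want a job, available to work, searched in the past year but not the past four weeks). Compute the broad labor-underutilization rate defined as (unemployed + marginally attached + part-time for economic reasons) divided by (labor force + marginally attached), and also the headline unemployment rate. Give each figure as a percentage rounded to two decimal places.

Broad underutilization rate ≈ 12.04%; headline unemployment rate ≈ 6.26%.

Labor force = 178.95 + 11.96 = 190.91 million.
Numerator = 11.96 + 3.25 + 8.16 = 23.37 million.
Denominator = 190.91 + 3.25 = 194.16 million.
Broad rate = 23.37 / 194.16 = 12.04%.
Headline unemployment rate = 11.96 / 190.91 = 6.26%.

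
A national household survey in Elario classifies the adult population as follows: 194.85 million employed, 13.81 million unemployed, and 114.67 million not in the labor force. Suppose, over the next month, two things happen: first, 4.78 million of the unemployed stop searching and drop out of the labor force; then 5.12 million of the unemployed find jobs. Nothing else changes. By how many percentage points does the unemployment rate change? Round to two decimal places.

Initially, labor force = 194.85 + 13.81 = 208.66 million, so u = 13.81/208.66 = 6.62%.
After the first change, unemployed and labor force both fall by 4.78 → E = 194.85, U = 9.03, labor force = 203.88 million.
After the second change, unemployed falls and employed rises by 5.12; labor force unchanged → E = 199.97, U = 3.91, labor force = 203.88 million.
New unemployment rate = 3.91 / 203.88 = 1.92%.
Change = 1.92% − 6.62% = −4.70 percentage points.

The unemployment rate changes by −4.70 percentage points.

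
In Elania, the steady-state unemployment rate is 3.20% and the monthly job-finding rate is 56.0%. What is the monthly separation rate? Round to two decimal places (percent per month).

From u* = s/(s+f): s = u·f/(1−u).
s = 0.0320 × 56.0 / (1 − 0.0320) = 1.7920 / 0.9680 ≈ 1.85% per month.

Separation rate ≈ 1.85% per month.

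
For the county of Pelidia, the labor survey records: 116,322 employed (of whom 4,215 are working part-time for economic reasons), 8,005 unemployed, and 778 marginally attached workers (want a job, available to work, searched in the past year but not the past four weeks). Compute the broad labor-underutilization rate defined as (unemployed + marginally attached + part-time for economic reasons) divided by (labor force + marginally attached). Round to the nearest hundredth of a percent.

Labor force = 116,322 + 8,005 = 124,327.
Numerator = 8,005 + 778 + 4,215 = 12,998.
Denominator = 124,327 + 778 = 125,105.
Broad rate = 12,998 / 125,105 = 10.39%.

Broad underutilization rate ≈ 10.39%.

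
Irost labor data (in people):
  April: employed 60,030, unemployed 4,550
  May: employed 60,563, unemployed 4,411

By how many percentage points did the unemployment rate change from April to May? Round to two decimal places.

The unemployment rate changed by −0.26 percentage points.

April: labor force = 60,030 + 4,550 = 64,580; u = 4,550/64,580 = 7.05%.
May: labor force = 60,563 + 4,411 = 64,974; u = 4,411/64,974 = 6.79%.
Change = 6.79% − 7.05% = −0.26 pp.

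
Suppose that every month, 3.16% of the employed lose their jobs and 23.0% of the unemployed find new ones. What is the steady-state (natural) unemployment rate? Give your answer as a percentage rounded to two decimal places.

At steady state the flows balance: s·E = f·U, so U/(E+U) = s/(s+f).
u* = 3.16 / (3.16 + 23.0) = 3.16 / 26.16 = 12.08%.

Steady-state unemployment rate ≈ 12.08%.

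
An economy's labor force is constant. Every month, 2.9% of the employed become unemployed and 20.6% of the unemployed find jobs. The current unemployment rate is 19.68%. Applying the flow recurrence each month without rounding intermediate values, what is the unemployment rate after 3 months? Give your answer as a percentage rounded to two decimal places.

With a fixed labor force, u_{t+1} = u_t + s·(1−u_t) − f·u_t = u_t·(1−s−f) + s.
Here 1−s−f = 0.765 and s = 0.029.
u_1 = 0.196800 × 0.765 + 0.029 = 0.179552.
u_2 = 0.179552 × 0.765 + 0.029 = 0.166357.
u_3 = 0.166357 × 0.765 + 0.029 = 0.156263.

Unemployment rate after three months ≈ 15.63%.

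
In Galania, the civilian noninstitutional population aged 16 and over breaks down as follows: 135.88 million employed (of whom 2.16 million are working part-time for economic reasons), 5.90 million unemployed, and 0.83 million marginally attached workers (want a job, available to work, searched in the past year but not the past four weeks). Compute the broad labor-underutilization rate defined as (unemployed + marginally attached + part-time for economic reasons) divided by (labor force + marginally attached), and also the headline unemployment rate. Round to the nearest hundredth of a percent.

Broad underutilization rate ≈ 6.23%; headline unemployment rate ≈ 4.16%.

Labor force = 135.88 + 5.90 = 141.78 million.
Numerator = 5.90 + 0.83 + 2.16 = 8.89 million.
Denominator = 141.78 + 0.83 = 142.61 million.
Broad rate = 8.89 / 142.61 = 6.23%.
Headline unemployment rate = 5.90 / 141.78 = 4.16%.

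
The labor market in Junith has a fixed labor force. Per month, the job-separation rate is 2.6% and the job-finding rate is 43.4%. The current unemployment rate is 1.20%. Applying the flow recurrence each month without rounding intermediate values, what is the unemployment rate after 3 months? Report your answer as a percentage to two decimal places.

Unemployment rate after three months ≈ 4.95%.

With a fixed labor force, u_{t+1} = u_t + s·(1−u_t) − f·u_t = u_t·(1−s−f) + s.
Here 1−s−f = 0.540 and s = 0.026.
u_1 = 0.012000 × 0.540 + 0.026 = 0.032480.
u_2 = 0.032480 × 0.540 + 0.026 = 0.043539.
u_3 = 0.043539 × 0.540 + 0.026 = 0.049511.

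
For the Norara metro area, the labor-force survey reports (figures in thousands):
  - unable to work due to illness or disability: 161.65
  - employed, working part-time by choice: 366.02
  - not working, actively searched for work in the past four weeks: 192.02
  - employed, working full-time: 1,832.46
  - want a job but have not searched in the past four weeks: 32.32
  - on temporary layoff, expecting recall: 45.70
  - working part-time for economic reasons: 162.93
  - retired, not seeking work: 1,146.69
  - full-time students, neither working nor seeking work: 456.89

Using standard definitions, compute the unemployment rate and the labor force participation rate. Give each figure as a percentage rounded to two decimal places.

Employed = 366.02 + 1,832.46 + 162.93 = 2,361.41 thousand (anyone who worked, including part-time for economic reasons, counts as employed).
Unemployed = 192.02 + 45.70 = 237.72 thousand (jobless and actively searching, or on temporary layoff).
Labor force = 2,361.41 + 237.72 = 2,599.13 thousand.
Not in labor force = 161.65 + 32.32 + 1,146.69 + 456.89 = 1,797.55 thousand (those not working and not actively searching are outside the labor force — including those who want a job but have given up searching).
Civilian working-age population = 2,599.13 + 1,797.55 = 4,396.68 thousand.
Unemployment rate = 237.72 / 2,599.13 = 9.15%.
Labor force participation rate = 2,599.13 / 4,396.68 = 59.12%.

Unemployment rate ≈ 9.15%; labor force participation rate ≈ 59.12%.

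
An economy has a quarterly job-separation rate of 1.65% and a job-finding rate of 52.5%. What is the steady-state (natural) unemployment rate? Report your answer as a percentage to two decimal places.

Steady-state unemployment rate ≈ 3.05%.

At steady state the flows balance: s·E = f·U, so U/(E+U) = s/(s+f).
u* = 1.65 / (1.65 + 52.5) = 1.65 / 54.15 = 3.05%.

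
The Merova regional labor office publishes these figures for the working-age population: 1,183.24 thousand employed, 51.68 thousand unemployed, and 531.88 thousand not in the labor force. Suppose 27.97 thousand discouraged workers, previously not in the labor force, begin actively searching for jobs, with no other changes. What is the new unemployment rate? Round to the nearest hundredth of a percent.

New unemployment rate ≈ 6.31%.

Initially, labor force = 1,183.24 + 51.68 = 1,234.92 thousand, so u = 51.68/1,234.92 = 4.18%.
After the change, unemployed and labor force both rise by 27.97 → E = 1,183.24, U = 79.65, labor force = 1,262.89 thousand.
New unemployment rate = 79.65 / 1,262.89 = 6.31%.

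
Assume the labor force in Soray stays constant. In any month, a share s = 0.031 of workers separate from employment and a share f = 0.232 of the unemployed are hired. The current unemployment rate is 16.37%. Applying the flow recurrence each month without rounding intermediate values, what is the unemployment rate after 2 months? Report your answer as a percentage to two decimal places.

Unemployment rate after two months ≈ 14.28%.

With a fixed labor force, u_{t+1} = u_t + s·(1−u_t) − f·u_t = u_t·(1−s−f) + s.
Here 1−s−f = 0.737 and s = 0.031.
u_1 = 0.163700 × 0.737 + 0.031 = 0.151647.
u_2 = 0.151647 × 0.737 + 0.031 = 0.142764.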